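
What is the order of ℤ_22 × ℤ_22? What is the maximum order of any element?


|ℤ_22 × ℤ_22| = 22 × 22 = 484
Max element order = lcm(22,22) = 22
Cyclic? No (gcd=22)

|ℤ_22×ℤ_22| = 484, max element order = 22


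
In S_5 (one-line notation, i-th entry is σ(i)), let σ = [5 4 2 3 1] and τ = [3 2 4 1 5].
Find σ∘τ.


σ∘τ: apply τ first, then σ
1 →τ 3 →σ 2
2 →τ 2 →σ 4
3 →τ 4 →σ 3
4 →τ 1 →σ 5
5 →τ 5 →σ 1

σ∘τ = [2 4 3 5 1]


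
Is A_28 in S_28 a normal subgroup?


H = A_28 in S_28
A_28 has index 2 in S_28, and every subgroup of index 2 is normal

Yes, normal subgroup


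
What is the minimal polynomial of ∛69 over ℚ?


∛69 satisfies x³ - 69 = 0, irreducible over ℚ (no rational root; 69 is not a perfect cube)

Minimal polynomial: x³ - 69


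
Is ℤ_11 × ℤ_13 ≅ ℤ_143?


Comparing ℤ_11 × ℤ_13 and ℤ_143:
gcd(11,13) = 1, so ℤ_11 × ℤ_13 ≅ ℤ_143 (CRT)

Yes, ℤ_11 × ℤ_13 ≅ ℤ_143


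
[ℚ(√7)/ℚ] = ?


√7 has minimal polynomial x² - 7 (irreducible over ℚ since 7 is squarefree)

[ℚ(√7)/ℚ] = 2


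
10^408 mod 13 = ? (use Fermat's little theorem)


Fermat's little theorem: if p is prime and gcd(a,p)=1, then a^(p-1) ≡ 1 (mod p)
p = 13 is prime, gcd(10,13) = 1
Reduce exponent: 408 mod 12 = 0
So 10^408 ≡ 10^0 (mod 13)
10^0 = 1

10^408 ≡ 1 (mod 13)


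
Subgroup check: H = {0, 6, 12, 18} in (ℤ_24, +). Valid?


Subgroup test for H = {0, 6, 12, 18} in (ℤ_24, +):
(1) 0 ∈ H? Yes
(2) Closure: for all a,b ∈ H, (a+b) mod 24 ∈ H? Yes
(3) Inverses: for all a ∈ H, -a mod 24 ∈ H? Yes

Yes, H is a subgroup of ℤ_24


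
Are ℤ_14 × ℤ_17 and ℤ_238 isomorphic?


Comparing ℤ_14 × ℤ_17 and ℤ_238:
gcd(14,17) = 1, so ℤ_14 × ℤ_17 ≅ ℤ_238 (CRT)

Yes, ℤ_14 × ℤ_17 ≅ ℤ_238


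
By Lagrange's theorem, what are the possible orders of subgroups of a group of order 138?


Lagrange's theorem: |H| divides |G|
|G| = 138
Divisors of 138: 1, 2, 3, 6, 23, 46, 69, 138

Possible subgroup orders: {1, 2, 3, 6, 23, 46, 69, 138}


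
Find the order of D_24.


|D_n| = 2n (n rotations and n reflections)
|D_24| = 2×24 = 48

|D_24| = 48


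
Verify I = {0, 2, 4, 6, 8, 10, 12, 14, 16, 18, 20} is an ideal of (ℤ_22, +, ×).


Check ideal conditions for I = {0, 2, 4, 6, 8, 10, 12, 14, 16, 18, 20} in ℤ_22:
(1) I is an additive subgroup? Yes
(2) For r ∈ ℤ_22 and a ∈ I: r·a ∈ I? Yes

Yes, I is an ideal of ℤ_22


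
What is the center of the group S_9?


Z(G) = {g ∈ G | gx = xg for all x ∈ G}
S_n is non-abelian for n ≥ 3; Z(S_9) is trivial

Z(S_9) = {e}


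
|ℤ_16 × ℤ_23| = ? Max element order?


|ℤ_16 × ℤ_23| = 16 × 23 = 368
Max element order = lcm(16,23) = 368
Cyclic? Yes (gcd=1)

|ℤ_16×ℤ_23| = 368, max element order = 368


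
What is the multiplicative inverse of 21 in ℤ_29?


Use the extended Euclidean algorithm to write 1 = 21·s + 29·t; then s mod 29 is the inverse.
Euclidean algorithm:
  21 = 0·29 + 21
  29 = 1·21 + 8
  21 = 2·8 + 5
  8 = 1·5 + 3
  5 = 1·3 + 2
  3 = 1·2 + 1
  2 = 2·1 + 0
gcd(21,29) = 1
Back-substitution gives: 21·(-11) + 29·(8) = 1
So 21⁻¹ ≡ -11 ≡ 18 (mod 29)
Check: 21 × 18 = 378 ≡ 1 (mod 29) ✓

21⁻¹ ≡ 18 (mod 29)


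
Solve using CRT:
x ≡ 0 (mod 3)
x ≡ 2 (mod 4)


m₁ = 3, m₂ = 4, gcd = 1, so CRT applies. M = m₁·m₂ = 12
Let M₁ = M/m₁ = 4, M₂ = M/m₂ = 3
Find y₁ ≡ M₁⁻¹ (mod m₁): 4⁻¹ ≡ 1 (mod 3)
Find y₂ ≡ M₂⁻¹ (mod m₂): 3⁻¹ ≡ 3 (mod 4)
x = a₁·M₁·y₁ + a₂·M₂·y₂ = 0·4·1 + 2·3·3 = 18
Reduce mod 12: x ≡ 6
Check: 6 mod 3 = 0 ✓, 6 mod 4 = 2 ✓

x ≡ 6 (mod 12)


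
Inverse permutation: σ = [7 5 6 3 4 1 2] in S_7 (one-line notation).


To find σ⁻¹, swap domain and range:
σ(1) = 7 → σ⁻¹(7) = 1
σ(2) = 5 → σ⁻¹(5) = 2
σ(3) = 6 → σ⁻¹(6) = 3
σ(4) = 3 → σ⁻¹(3) = 4
σ(5) = 4 → σ⁻¹(4) = 5
σ(6) = 1 → σ⁻¹(1) = 6
σ(7) = 2 → σ⁻¹(2) = 7

σ⁻¹ = [6 7 4 5 2 3 1]


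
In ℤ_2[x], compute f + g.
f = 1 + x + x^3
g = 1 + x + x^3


Add coefficients mod 2:
x^0: 1 + 1 = 0 (mod 2)
x^1: 1 + 1 = 0 (mod 2)
x^2: 0 + 0 = 0 (mod 2)
x^3: 1 + 1 = 0 (mod 2)
Result: 0

f + g = 0


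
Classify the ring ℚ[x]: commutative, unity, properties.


Polynomial ring over ℚ (an integral domain) is a commutative integral domain with unity 1
Commutative: Yes
Integral domain: Yes
Has unity: Yes

ℚ[x]: Commutative=Yes, Unity=Yes


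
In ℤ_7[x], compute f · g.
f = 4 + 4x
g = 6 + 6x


Expand and collect like terms; reduce coefficients mod 7:
x^0: 4·6 = 24 ≡ 3 (mod 7)
x^1: 4·6 + 4·6 = 48 ≡ 6 (mod 7)
x^2: 4·6 = 24 ≡ 3 (mod 7)
Result: 3 + 6x + 3x^2

f · g = 3 + 6x + 3x^2


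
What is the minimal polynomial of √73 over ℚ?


√73 satisfies x² - 73 = 0, irreducible over ℚ since 73 is squarefree

Minimal polynomial: x² - 73


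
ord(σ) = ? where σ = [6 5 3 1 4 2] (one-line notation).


Cycle decomposition: (1 6 2 5 4)
Cycle lengths: 5
Order = lcm(5) = 5

ord(σ) = 5


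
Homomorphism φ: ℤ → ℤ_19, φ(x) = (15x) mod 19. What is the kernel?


Kernel = preimage of identity
ker(φ) = {x ∈ ℤ : 15x ≡ 0 (mod 19)}. gcd(15,19) = 1, so 15x ≡ 0 (mod 19) ⟺ x ≡ 0 (mod 19/1 = 19). Hence ker(φ) = 19ℤ

ker(φ) = 19ℤ


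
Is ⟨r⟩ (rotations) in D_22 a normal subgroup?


H = ⟨r⟩ (rotations) in D_22
The rotation subgroup ⟨r⟩ has index 2 in D_22, so it is normal

Yes, normal subgroup


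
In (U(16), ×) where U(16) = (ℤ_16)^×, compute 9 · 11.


Operation: multiplication mod 16
9 · 11 = (a × b) mod 16 with a = 9, b = 11

9 · 11 = 3


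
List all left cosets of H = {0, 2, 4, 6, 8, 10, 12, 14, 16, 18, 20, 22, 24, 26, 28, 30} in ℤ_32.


H = {0, 2, 4, 6, 8, 10, 12, 14, 16, 18, 20, 22, 24, 26, 28, 30}, |H| = 16
Number of cosets = |G|/|H| = 32/16 = 2
0 + H = {0, 2, 4, 6, 8, 10, 12, 14, 16, 18, 20, 22, 24, 26, 28, 30}
1 + H = {1, 3, 5, 7, 9, 11, 13, 15, 17, 19, 21, 23, 25, 27, 29, 31}

Cosets: 0+H={0,2,4,6,8,10,12,14,16,18,20,22,24,26,28,30}; 1+H={1,3,5,7,9,11,13,15,17,19,21,23,25,27,29,31}


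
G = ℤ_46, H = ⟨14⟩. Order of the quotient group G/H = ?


|⟨14⟩| = n / gcd(14, 46) = 46 / 2 = 23
H is normal (ℤ_46 is abelian).
|G/H| = |G| / |H| = 46 / 23 = 2

|G/H| = 2


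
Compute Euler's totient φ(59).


Factor n: 59 = 59
φ(n) = n · ∏(1 - 1/p) over distinct primes p | n
φ(59) = 59 · (1 - 1/59) = 58

φ(59) = 58


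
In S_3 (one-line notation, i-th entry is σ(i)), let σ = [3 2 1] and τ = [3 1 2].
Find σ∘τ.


σ∘τ: apply τ first, then σ
1 →τ 3 →σ 1
2 →τ 1 →σ 3
3 →τ 2 →σ 2

σ∘τ = [1 3 2]


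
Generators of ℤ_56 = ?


g generates ℤ_n iff gcd(g,n) = 1
Prime factors of 56: 2, 7
Generators are g ∈ {1,...,55} not divisible by any of these primes.
Generators: {1, 3, 5, 9, 11, 13, 15, 17, 19, 23, 25, 27, 29, 31, 33, 37, 39, 41, 43, 45, 47, 51, 53, 55}
Number of generators = φ(56) = 24

Generators of ℤ_56 = {1, 3, 5, 9, 11, 13, 15, 17, 19, 23, 25, 27, 29, 31, 33, 37, 39, 41, 43, 45, 47, 51, 53, 55}


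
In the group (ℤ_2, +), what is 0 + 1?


Operation: addition mod 2
0 + 1 = (a + b) mod 2 with a = 0, b = 1

0 + 1 = 1


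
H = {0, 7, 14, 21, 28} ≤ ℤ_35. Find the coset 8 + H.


8 + H = {8 + h (mod 35) : h ∈ H}
8+0=8, 8+7=15, 8+14=22, 8+21=29, 8+28=1
8 + H = {1, 8, 15, 22, 29} = 1 + H

8 + H = {1, 8, 15, 22, 29}


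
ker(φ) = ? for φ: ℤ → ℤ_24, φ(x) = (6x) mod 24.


Kernel = preimage of identity
ker(φ) = {x ∈ ℤ : 6x ≡ 0 (mod 24)}. gcd(6,24) = 6, so 6x ≡ 0 (mod 24) ⟺ x ≡ 0 (mod 24/6 = 4). Hence ker(φ) = 4ℤ

ker(φ) = 4ℤ


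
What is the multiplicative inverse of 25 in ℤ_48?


Use the extended Euclidean algorithm to write 1 = 25·s + 48·t; then s mod 48 is the inverse.
Euclidean algorithm:
  25 = 0·48 + 25
  48 = 1·25 + 23
  25 = 1·23 + 2
  23 = 11·2 + 1
  2 = 2·1 + 0
gcd(25,48) = 1
Back-substitution gives: 25·(-23) + 48·(12) = 1
So 25⁻¹ ≡ -23 ≡ 25 (mod 48)
Check: 25 × 25 = 625 ≡ 1 (mod 48) ✓

25⁻¹ ≡ 25 (mod 48)


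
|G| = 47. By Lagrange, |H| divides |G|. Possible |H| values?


Lagrange's theorem: |H| divides |G|
|G| = 47
Divisors of 47: 1, 47

Possible subgroup orders: {1, 47}


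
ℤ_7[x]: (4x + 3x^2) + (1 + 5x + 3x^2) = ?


Add coefficients mod 7:
x^0: 0 + 1 = 1 (mod 7)
x^1: 4 + 5 = 2 (mod 7)
x^2: 3 + 3 = 6 (mod 7)
Result: 1 + 2x + 6x^2

f + g = 1 + 2x + 6x^2


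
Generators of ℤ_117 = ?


g generates ℤ_n iff gcd(g,n) = 1
Prime factors of 117: 3, 13
Generators are g ∈ {1,...,116} not divisible by any of these primes.
Generators: {1, 2, 4, 5, 7, 8, 10, 11, 14, 16, 17, 19, 20, 22, 23, 25, 28, 29, 31, 32, 34, 35, 37, 38, 40, 41, 43, 44, 46, 47, 49, 50, 53, 55, 56, 58, 59, 61, 62, 64, 67, 68, 70, 71, 73, 74, 76, 77, 79, 80, 82, 83, 85, 86, 88, 89, 92, 94, 95, 97, 98, 100, 101, 103, 106, 107, 109, 110, 112, 113, 115, 116}
Number of generators = φ(117) = 72

Generators of ℤ_117 = {1, 2, 4, 5, 7, 8, 10, 11, 14, 16, 17, 19, 20, 22, 23, 25, 28, 29, 31, 32, 34, 35, 37, 38, 40, 41, 43, 44, 46, 47, 49, 50, 53, 55, 56, 58, 59, 61, 62, 64, 67, 68, 70, 71, 73, 74, 76, 77, 79, 80, 82, 83, 85, 86, 88, 89, 92, 94, 95, 97, 98, 100, 101, 103, 106, 107, 109, 110, 112, 113, 115, 116}


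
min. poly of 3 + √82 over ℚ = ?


Let α = 3 + √82. Then α - 3 = √82, so (α - 3)² = 82, giving α² - 6α - 73 = 0. Degree 2 and α ∉ ℚ, so this is the minimal polynomial.

Minimal polynomial: x² - 6x - 73


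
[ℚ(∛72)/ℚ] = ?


∛72 has minimal polynomial x³ - 72 (irreducible over ℚ since 72 is not a perfect cube)

[ℚ(∛72)/ℚ] = 3


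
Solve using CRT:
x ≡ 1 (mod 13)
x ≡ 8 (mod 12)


m₁ = 13, m₂ = 12, gcd = 1, so CRT applies. M = m₁·m₂ = 156
Let M₁ = M/m₁ = 12, M₂ = M/m₂ = 13
Find y₁ ≡ M₁⁻¹ (mod m₁): 12⁻¹ ≡ 12 (mod 13)
Find y₂ ≡ M₂⁻¹ (mod m₂): 13⁻¹ ≡ 1 (mod 12)
x = a₁·M₁·y₁ + a₂·M₂·y₂ = 1·12·12 + 8·13·1 = 248
Reduce mod 156: x ≡ 92
Check: 92 mod 13 = 1 ✓, 92 mod 12 = 8 ✓

x ≡ 92 (mod 156)


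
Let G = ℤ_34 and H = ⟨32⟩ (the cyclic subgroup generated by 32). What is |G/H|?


|⟨32⟩| = n / gcd(32, 34) = 34 / 2 = 17
H is normal (ℤ_34 is abelian).
|G/H| = |G| / |H| = 34 / 17 = 2

|G/H| = 2


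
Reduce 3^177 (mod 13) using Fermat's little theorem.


Fermat's little theorem: if p is prime and gcd(a,p)=1, then a^(p-1) ≡ 1 (mod p)
p = 13 is prime, gcd(3,13) = 1
Reduce exponent: 177 mod 12 = 9
So 3^177 ≡ 3^9 (mod 13)
3^9 mod 13 = 1

3^177 ≡ 1 (mod 13)


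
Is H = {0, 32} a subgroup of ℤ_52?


Subgroup test for H = {0, 32} in (ℤ_52, +):
(1) 0 ∈ H? Yes
(2) Closure: for all a,b ∈ H, (a+b) mod 52 ∈ H? No  [counterexample: 32 + 32 = 12 ∉ H]
(3) Inverses: for all a ∈ H, -a mod 52 ∈ H? No

No, H is not a subgroup of ℤ_52


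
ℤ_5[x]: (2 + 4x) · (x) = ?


Expand and collect like terms; reduce coefficients mod 5:
x^0: 2·0 = 0 ≡ 0 (mod 5)
x^1: 2·1 + 4·0 = 2 ≡ 2 (mod 5)
x^2: 4·1 = 4 ≡ 4 (mod 5)
Result: 2x + 4x^2

f · g = 2x + 4x^2


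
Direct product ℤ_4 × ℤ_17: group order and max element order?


|ℤ_4 × ℤ_17| = 4 × 17 = 68
Max element order = lcm(4,17) = 68
Cyclic? Yes (gcd=1)

|ℤ_4×ℤ_17| = 68, max element order = 68


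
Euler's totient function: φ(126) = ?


Factor n: 126 = 2 × 3^2 × 7
φ(n) = n · ∏(1 - 1/p) over distinct primes p | n
φ(126) = 126 · (1 - 1/2) · (1 - 1/3) · (1 - 1/7) = 36

φ(126) = 36


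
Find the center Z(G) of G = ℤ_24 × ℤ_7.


Z(G) = {g ∈ G | gx = xg for all x ∈ G}
Direct product of abelian groups is abelian, so Z(G) = G

Z(ℤ_24 × ℤ_7) = ℤ_24 × ℤ_7


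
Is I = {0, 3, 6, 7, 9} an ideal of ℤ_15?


Check ideal conditions for I = {0, 3, 6, 7, 9} in ℤ_15:
(1) I is an additive subgroup? No
(2) For r ∈ ℤ_15 and a ∈ I: r·a ∈ I? No  [counterexample: r=2, a=6, r·a mod 15 = 12 ∉ I]

No, I is not an ideal of ℤ_15


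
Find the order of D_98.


|D_n| = 2n (n rotations and n reflections)
|D_98| = 2×98 = 196

|D_98| = 196


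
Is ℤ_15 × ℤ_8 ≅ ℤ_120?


Comparing ℤ_15 × ℤ_8 and ℤ_120:
gcd(15,8) = 1, so ℤ_15 × ℤ_8 ≅ ℤ_120 (CRT)

Yes, ℤ_15 × ℤ_8 ≅ ℤ_120


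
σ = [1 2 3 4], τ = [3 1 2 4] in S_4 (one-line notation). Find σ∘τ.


σ∘τ: apply τ first, then σ
1 →τ 3 →σ 3
2 →τ 1 →σ 1
3 →τ 2 →σ 2
4 →τ 4 →σ 4

σ∘τ = [3 1 2 4]


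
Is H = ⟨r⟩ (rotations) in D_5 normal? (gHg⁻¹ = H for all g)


H = ⟨r⟩ (rotations) in D_5
The rotation subgroup ⟨r⟩ has index 2 in D_5, so it is normal

Yes, normal subgroup


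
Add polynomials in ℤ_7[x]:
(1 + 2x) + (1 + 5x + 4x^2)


Add coefficients mod 7:
x^0: 1 + 1 = 2 (mod 7)
x^1: 2 + 5 = 0 (mod 7)
x^2: 0 + 4 = 4 (mod 7)
Result: 2 + 4x^2

f + g = 2 + 4x^2


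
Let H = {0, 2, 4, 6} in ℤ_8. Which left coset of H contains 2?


2 + H = {2 + h (mod 8) : h ∈ H}
2+0=2, 2+2=4, 2+4=6, 2+6=0
2 + H = {0, 2, 4, 6} = 0 + H

2 + H = {0, 2, 4, 6}


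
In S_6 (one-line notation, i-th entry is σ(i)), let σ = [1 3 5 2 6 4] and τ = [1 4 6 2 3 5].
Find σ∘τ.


σ∘τ: apply τ first, then σ
1 →τ 1 →σ 1
2 →τ 4 →σ 2
3 →τ 6 →σ 4
4 →τ 2 →σ 3
5 →τ 3 →σ 5
6 →τ 5 →σ 6

σ∘τ = [1 2 4 3 5 6]


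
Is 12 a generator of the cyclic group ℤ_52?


g generates ℤ_n iff gcd(g, n) = 1
gcd(12, 52) = 4
Since gcd = 4 ≠ 1, ⟨12⟩ has order 13 < 52, so 12 is not a generator.

No, 12 does not generate ℤ_52


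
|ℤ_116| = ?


ℤ_n has n elements.

|ℤ_116| = 116


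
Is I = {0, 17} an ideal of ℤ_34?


Check ideal conditions for I = {0, 17} in ℤ_34:
(1) I is an additive subgroup? Yes
(2) For r ∈ ℤ_34 and a ∈ I: r·a ∈ I? Yes

Yes, I is an ideal of ℤ_34


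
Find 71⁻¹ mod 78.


Use the extended Euclidean algorithm to write 1 = 71·s + 78·t; then s mod 78 is the inverse.
Euclidean algorithm:
  71 = 0·78 + 71
  78 = 1·71 + 7
  71 = 10·7 + 1
  7 = 7·1 + 0
gcd(71,78) = 1
Back-substitution gives: 71·(11) + 78·(-10) = 1
So 71⁻¹ ≡ 11 ≡ 11 (mod 78)
Check: 71 × 11 = 781 ≡ 1 (mod 78) ✓

71⁻¹ ≡ 11 (mod 78)


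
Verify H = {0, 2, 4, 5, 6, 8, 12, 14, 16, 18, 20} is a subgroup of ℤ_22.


Subgroup test for H = {0, 2, 4, 5, 6, 8, 12, 14, 16, 18, 20} in (ℤ_22, +):
(1) 0 ∈ H? Yes
(2) Closure: for all a,b ∈ H, (a+b) mod 22 ∈ H? No  [counterexample: 2 + 5 = 7 ∉ H]
(3) Inverses: for all a ∈ H, -a mod 22 ∈ H? No

No, H is not a subgroup of ℤ_22


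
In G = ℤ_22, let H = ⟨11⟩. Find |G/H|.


|⟨11⟩| = n / gcd(11, 22) = 22 / 11 = 2
H is normal (ℤ_22 is abelian).
|G/H| = |G| / |H| = 22 / 2 = 11

|G/H| = 11


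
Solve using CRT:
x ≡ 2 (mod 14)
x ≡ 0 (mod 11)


m₁ = 14, m₂ = 11, gcd = 1, so CRT applies. M = m₁·m₂ = 154
Let M₁ = M/m₁ = 11, M₂ = M/m₂ = 14
Find y₁ ≡ M₁⁻¹ (mod m₁): 11⁻¹ ≡ 9 (mod 14)
Find y₂ ≡ M₂⁻¹ (mod m₂): 14⁻¹ ≡ 4 (mod 11)
x = a₁·M₁·y₁ + a₂·M₂·y₂ = 2·11·9 + 0·14·4 = 198
Reduce mod 154: x ≡ 44
Check: 44 mod 14 = 2 ✓, 44 mod 11 = 0 ✓

x ≡ 44 (mod 154)


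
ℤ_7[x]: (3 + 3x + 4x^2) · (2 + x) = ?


Expand and collect like terms; reduce coefficients mod 7:
x^0: 3·2 = 6 ≡ 6 (mod 7)
x^1: 3·1 + 3·2 = 9 ≡ 2 (mod 7)
x^2: 3·1 + 4·2 = 11 ≡ 4 (mod 7)
x^3: 4·1 = 4 ≡ 4 (mod 7)
Result: 6 + 2x + 4x^2 + 4x^3

f · g = 6 + 2x + 4x^2 + 4x^3


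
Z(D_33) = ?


Z(G) = {g ∈ G | gx = xg for all x ∈ G}
For odd n, Z(D_n) = {e}: no nontrivial rotation commutes with all reflections

Z(D_33) = {e}


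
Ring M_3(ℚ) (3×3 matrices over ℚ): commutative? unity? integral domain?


Matrix multiplication is non-commutative for n ≥ 2; the identity matrix I is the unity; singular matrices give zero divisors, so not an integral domain
Commutative: No
Integral domain: No
Has unity: Yes

M_3(ℚ) (3×3 matrices over ℚ): Commutative=No, Unity=Yes


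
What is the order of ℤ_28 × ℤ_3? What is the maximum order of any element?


|ℤ_28 × ℤ_3| = 28 × 3 = 84
Max element order = lcm(28,3) = 84
Cyclic? Yes (gcd=1)

|ℤ_28×ℤ_3| = 84, max element order = 84


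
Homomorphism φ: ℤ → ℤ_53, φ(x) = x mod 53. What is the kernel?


Kernel = preimage of identity
ker(φ) = {x ∈ ℤ : x ≡ 0 (mod 53)} = 53ℤ = {0, ±53, ±106, ...}

ker(φ) = 53ℤ


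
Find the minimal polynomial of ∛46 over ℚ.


∛46 satisfies x³ - 46 = 0, irreducible over ℚ (no rational root; 46 is not a perfect cube)

Minimal polynomial: x³ - 46


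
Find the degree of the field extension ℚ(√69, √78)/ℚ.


[ℚ(√69,√78):ℚ] = [ℚ(√69,√78):ℚ(√69)]·[ℚ(√69):ℚ] = 2·2 = 4

[ℚ(√69, √78)/ℚ] = 4


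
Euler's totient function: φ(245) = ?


Factor n: 245 = 5 × 7^2
φ(n) = n · ∏(1 - 1/p) over distinct primes p | n
φ(245) = 245 · (1 - 1/5) · (1 - 1/7) = 168

φ(245) = 168


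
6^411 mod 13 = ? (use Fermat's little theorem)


Fermat's little theorem: if p is prime and gcd(a,p)=1, then a^(p-1) ≡ 1 (mod p)
p = 13 is prime, gcd(6,13) = 1
Reduce exponent: 411 mod 12 = 3
So 6^411 ≡ 6^3 (mod 13)
6^3 mod 13 = 8

6^411 ≡ 8 (mod 13)


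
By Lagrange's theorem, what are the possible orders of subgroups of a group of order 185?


Lagrange's theorem: |H| divides |G|
|G| = 185
Divisors of 185: 1, 5, 37, 185

Possible subgroup orders: {1, 5, 37, 185}


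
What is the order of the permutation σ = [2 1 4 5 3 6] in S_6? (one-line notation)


Cycle decomposition: (1 2) (3 4 5)
Cycle lengths: 2, 3
Order = lcm(2, 3) = 6

ord(σ) = 6


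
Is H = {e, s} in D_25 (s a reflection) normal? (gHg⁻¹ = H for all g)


H = {e, s} in D_25 (s a reflection)
r·s·r⁻¹ = sr⁻² ≠ s for n ≥ 3, so {e, s} is not closed under conjugation

No, not a normal subgroup


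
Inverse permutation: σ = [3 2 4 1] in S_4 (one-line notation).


To find σ⁻¹, swap domain and range:
σ(1) = 3 → σ⁻¹(3) = 1
σ(2) = 2 → σ⁻¹(2) = 2
σ(3) = 4 → σ⁻¹(4) = 3
σ(4) = 1 → σ⁻¹(1) = 4

σ⁻¹ = [4 2 1 3]


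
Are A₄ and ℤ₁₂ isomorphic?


Comparing A₄ and ℤ₁₂:
A₄ is non-abelian, ℤ₁₂ is abelian

No, A₄ ≇ ℤ₁₂


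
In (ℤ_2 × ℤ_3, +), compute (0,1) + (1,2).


Operation: componentwise addition mod (2, 3)
(0,1) + (1,2) = ((a₁+b₁) mod 2, (a₂+b₂) mod 3) with a = (0,1), b = (1,2)

(0,1) + (1,2) = (1,0)


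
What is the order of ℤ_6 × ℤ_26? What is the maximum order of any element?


|ℤ_6 × ℤ_26| = 6 × 26 = 156
Max element order = lcm(6,26) = 78
Cyclic? No (gcd=2)

|ℤ_6×ℤ_26| = 156, max element order = 78


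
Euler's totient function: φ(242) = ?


Factor n: 242 = 2 × 11^2
φ(n) = n · ∏(1 - 1/p) over distinct primes p | n
φ(242) = 242 · (1 - 1/2) · (1 - 1/11) = 110

φ(242) = 110


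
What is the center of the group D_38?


Z(G) = {g ∈ G | gx = xg for all x ∈ G}
For even n, Z(D_n) = {e, r^(n/2)}: the 180° rotation r^19 commutes with every reflection and rotation

Z(D_38) = {e, r^19}


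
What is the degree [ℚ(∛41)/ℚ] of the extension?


∛41 has minimal polynomial x³ - 41 (irreducible over ℚ since 41 is not a perfect cube)

[ℚ(∛41)/ℚ] = 3


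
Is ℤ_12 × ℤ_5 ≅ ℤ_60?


Comparing ℤ_12 × ℤ_5 and ℤ_60:
gcd(12,5) = 1, so ℤ_12 × ℤ_5 ≅ ℤ_60 (CRT)

Yes, ℤ_12 × ℤ_5 ≅ ℤ_60


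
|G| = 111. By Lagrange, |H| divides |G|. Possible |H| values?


Lagrange's theorem: |H| divides |G|
|G| = 111
Divisors of 111: 1, 3, 37, 111

Possible subgroup orders: {1, 3, 37, 111}


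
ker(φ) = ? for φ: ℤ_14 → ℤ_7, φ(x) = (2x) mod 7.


Kernel = preimage of identity
ker(φ) = {x ∈ ℤ_14 : 2x ≡ 0 (mod 7)}. Since 7 | 14, φ is well-defined. The kernel is the cyclic subgroup ⟨7⟩ of ℤ_14 (order 2), i.e. {0, 7}

ker(φ) = {0, 7}


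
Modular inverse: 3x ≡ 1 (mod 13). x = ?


Use the extended Euclidean algorithm to write 1 = 3·s + 13·t; then s mod 13 is the inverse.
Euclidean algorithm:
  3 = 0·13 + 3
  13 = 4·3 + 1
  3 = 3·1 + 0
gcd(3,13) = 1
Back-substitution gives: 3·(-4) + 13·(1) = 1
So 3⁻¹ ≡ -4 ≡ 9 (mod 13)
Check: 3 × 9 = 27 ≡ 1 (mod 13) ✓

3⁻¹ ≡ 9 (mod 13)


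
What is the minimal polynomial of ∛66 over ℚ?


∛66 satisfies x³ - 66 = 0, irreducible over ℚ (no rational root; 66 is not a perfect cube)

Minimal polynomial: x³ - 66


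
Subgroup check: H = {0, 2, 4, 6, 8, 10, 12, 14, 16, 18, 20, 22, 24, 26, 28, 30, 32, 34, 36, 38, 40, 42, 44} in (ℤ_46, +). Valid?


Subgroup test for H = {0, 2, 4, 6, 8, 10, 12, 14, 16, 18, 20, 22, 24, 26, 28, 30, 32, 34, 36, 38, 40, 42, 44} in (ℤ_46, +):
(1) 0 ∈ H? Yes
(2) Closure: for all a,b ∈ H, (a+b) mod 46 ∈ H? Yes
(3) Inverses: for all a ∈ H, -a mod 46 ∈ H? Yes

Yes, H is a subgroup of ℤ_46


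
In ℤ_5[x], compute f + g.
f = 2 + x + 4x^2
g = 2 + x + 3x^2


Add coefficients mod 5:
x^0: 2 + 2 = 4 (mod 5)
x^1: 1 + 1 = 2 (mod 5)
x^2: 4 + 3 = 2 (mod 5)
Result: 4 + 2x + 2x^2

f + g = 4 + 2x + 2x^2


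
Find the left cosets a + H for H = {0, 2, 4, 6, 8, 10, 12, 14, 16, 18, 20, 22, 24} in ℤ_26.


H = {0, 2, 4, 6, 8, 10, 12, 14, 16, 18, 20, 22, 24}, |H| = 13
Number of cosets = |G|/|H| = 26/13 = 2
0 + H = {0, 2, 4, 6, 8, 10, 12, 14, 16, 18, 20, 22, 24}
1 + H = {1, 3, 5, 7, 9, 11, 13, 15, 17, 19, 21, 23, 25}

Cosets: 0+H={0,2,4,6,8,10,12,14,16,18,20,22,24}; 1+H={1,3,5,7,9,11,13,15,17,19,21,23,25}


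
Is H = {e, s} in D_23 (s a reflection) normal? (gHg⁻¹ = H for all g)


H = {e, s} in D_23 (s a reflection)
r·s·r⁻¹ = sr⁻² ≠ s for n ≥ 3, so {e, s} is not closed under conjugation

No, not a normal subgroup


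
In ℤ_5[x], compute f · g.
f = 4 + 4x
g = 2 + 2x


Expand and collect like terms; reduce coefficients mod 5:
x^0: 4·2 = 8 ≡ 3 (mod 5)
x^1: 4·2 + 4·2 = 16 ≡ 1 (mod 5)
x^2: 4·2 = 8 ≡ 3 (mod 5)
Result: 3 + x + 3x^2

f · g = 3 + x + 3x^2


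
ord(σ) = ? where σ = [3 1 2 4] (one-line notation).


Cycle decomposition: (1 3 2)
Cycle lengths: 3
Order = lcm(3) = 3

ord(σ) = 3


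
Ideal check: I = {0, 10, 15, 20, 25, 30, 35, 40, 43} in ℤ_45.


Check ideal conditions for I = {0, 10, 15, 20, 25, 30, 35, 40, 43} in ℤ_45:
(1) I is an additive subgroup? No
(2) For r ∈ ℤ_45 and a ∈ I: r·a ∈ I? No  [counterexample: r=2, a=25, r·a mod 45 = 5 ∉ I]

No, I is not an ideal of ℤ_45


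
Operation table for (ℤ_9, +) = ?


Elements: {0, 1, 2, 3, 4, 5, 6, 7, 8}
Operation: addition mod 9
Entry (a, b) = (a + b) mod 9

Cayley table:
  | 0 | 1 | 2 | 3 | 4 | 5 | 6 | 7 | 8
0 | 0 | 1 | 2 | 3 | 4 | 5 | 6 | 7 | 8
1 | 1 | 2 | 3 | 4 | 5 | 6 | 7 | 8 | 0
2 | 2 | 3 | 4 | 5 | 6 | 7 | 8 | 0 | 1
3 | 3 | 4 | 5 | 6 | 7 | 8 | 0 | 1 | 2
4 | 4 | 5 | 6 | 7 | 8 | 0 | 1 | 2 | 3
5 | 5 | 6 | 7 | 8 | 0 | 1 | 2 | 3 | 4
6 | 6 | 7 | 8 | 0 | 1 | 2 | 3 | 4 | 5
7 | 7 | 8 | 0 | 1 | 2 | 3 | 4 | 5 | 6
8 | 8 | 0 | 1 | 2 | 3 | 4 | 5 | 6 | 7


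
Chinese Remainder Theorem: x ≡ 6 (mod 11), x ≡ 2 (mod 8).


m₁ = 11, m₂ = 8, gcd = 1, so CRT applies. M = m₁·m₂ = 88
Let M₁ = M/m₁ = 8, M₂ = M/m₂ = 11
Find y₁ ≡ M₁⁻¹ (mod m₁): 8⁻¹ ≡ 7 (mod 11)
Find y₂ ≡ M₂⁻¹ (mod m₂): 11⁻¹ ≡ 3 (mod 8)
x = a₁·M₁·y₁ + a₂·M₂·y₂ = 6·8·7 + 2·11·3 = 402
Reduce mod 88: x ≡ 50
Check: 50 mod 11 = 6 ✓, 50 mod 8 = 2 ✓

x ≡ 50 (mod 88)


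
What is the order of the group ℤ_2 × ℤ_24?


|A × B| = |A| · |B|
|ℤ_2 × ℤ_24| = 2 × 24 = 48

|ℤ_2 × ℤ_24| = 48


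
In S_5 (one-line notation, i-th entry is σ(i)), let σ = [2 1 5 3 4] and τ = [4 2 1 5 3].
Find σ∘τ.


σ∘τ: apply τ first, then σ
1 →τ 4 →σ 3
2 →τ 2 →σ 1
3 →τ 1 →σ 2
4 →τ 5 →σ 4
5 →τ 3 →σ 5

σ∘τ = [3 1 2 4 5]


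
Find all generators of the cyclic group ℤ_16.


g generates ℤ_n iff gcd(g,n) = 1
Checking each g ∈ {1,...,15}:
gcd(1,16) = 1
gcd(2,16) = 2
gcd(3,16) = 1
gcd(4,16) = 4
gcd(5,16) = 1
gcd(6,16) = 2
gcd(7,16) = 1
gcd(8,16) = 8
gcd(9,16) = 1
gcd(10,16) = 2
gcd(11,16) = 1
gcd(12,16) = 4
gcd(13,16) = 1
gcd(14,16) = 2
gcd(15,16) = 1
Generators: {1, 3, 5, 7, 9, 11, 13, 15}
Number of generators = φ(16) = 8

Generators of ℤ_16 = {1, 3, 5, 7, 9, 11, 13, 15}


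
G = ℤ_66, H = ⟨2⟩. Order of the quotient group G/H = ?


|⟨2⟩| = n / gcd(2, 66) = 66 / 2 = 33
H is normal (ℤ_66 is abelian).
|G/H| = |G| / |H| = 66 / 33 = 2

|G/H| = 2


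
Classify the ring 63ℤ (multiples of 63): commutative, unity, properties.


63ℤ is a commutative ring under +,× but has no multiplicative identity (1 ∉ 63ℤ); it has no zero divisors, but without unity it is not an integral domain
Commutative: Yes
Integral domain: No
Has unity: No

63ℤ (multiples of 63): Commutative=Yes, Unity=No


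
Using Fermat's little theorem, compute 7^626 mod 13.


Fermat's little theorem: if p is prime and gcd(a,p)=1, then a^(p-1) ≡ 1 (mod p)
p = 13 is prime, gcd(7,13) = 1
Reduce exponent: 626 mod 12 = 2
So 7^626 ≡ 7^2 (mod 13)
7^2 mod 13 = 10

7^626 ≡ 10 (mod 13)


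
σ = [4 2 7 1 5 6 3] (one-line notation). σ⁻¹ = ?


To find σ⁻¹, swap domain and range:
σ(1) = 4 → σ⁻¹(4) = 1
σ(2) = 2 → σ⁻¹(2) = 2
σ(3) = 7 → σ⁻¹(7) = 3
σ(4) = 1 → σ⁻¹(1) = 4
σ(5) = 5 → σ⁻¹(5) = 5
σ(6) = 6 → σ⁻¹(6) = 6
σ(7) = 3 → σ⁻¹(3) = 7

σ⁻¹ = [4 2 7 1 5 6 3]


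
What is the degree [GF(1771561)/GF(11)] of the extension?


GF(1771561) = GF(11^6), so the extension degree is 6

[GF(1771561)/GF(11)] = 6


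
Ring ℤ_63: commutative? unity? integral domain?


ℤ_63 is a commutative ring with unity 1; 63 = 3×21 is composite, so 3·21 ≡ 0 gives zero divisors (not an integral domain)
Commutative: Yes
Integral domain: No
Has unity: Yes

ℤ_63: Commutative=Yes, Unity=Yes


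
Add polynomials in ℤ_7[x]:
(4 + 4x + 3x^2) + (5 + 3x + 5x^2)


Add coefficients mod 7:
x^0: 4 + 5 = 2 (mod 7)
x^1: 4 + 3 = 0 (mod 7)
x^2: 3 + 5 = 1 (mod 7)
Result: 2 + x^2

f + g = 2 + x^2


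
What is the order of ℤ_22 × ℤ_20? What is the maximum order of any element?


|ℤ_22 × ℤ_20| = 22 × 20 = 440
Max element order = lcm(22,20) = 220
Cyclic? No (gcd=2)

|ℤ_22×ℤ_20| = 440, max element order = 220


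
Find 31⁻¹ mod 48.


Use the extended Euclidean algorithm to write 1 = 31·s + 48·t; then s mod 48 is the inverse.
Euclidean algorithm:
  31 = 0·48 + 31
  48 = 1·31 + 17
  31 = 1·17 + 14
  17 = 1·14 + 3
  14 = 4·3 + 2
  3 = 1·2 + 1
  2 = 2·1 + 0
gcd(31,48) = 1
Back-substitution gives: 31·(-17) + 48·(11) = 1
So 31⁻¹ ≡ -17 ≡ 31 (mod 48)
Check: 31 × 31 = 961 ≡ 1 (mod 48) ✓

31⁻¹ ≡ 31 (mod 48)


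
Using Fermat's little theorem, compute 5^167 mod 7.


Fermat's little theorem: if p is prime and gcd(a,p)=1, then a^(p-1) ≡ 1 (mod p)
p = 7 is prime, gcd(5,7) = 1
Reduce exponent: 167 mod 6 = 5
So 5^167 ≡ 5^5 (mod 7)
5^5 mod 7 = 3

5^167 ≡ 3 (mod 7)


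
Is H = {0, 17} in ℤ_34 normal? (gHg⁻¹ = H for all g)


H = {0, 17} in ℤ_34
ℤ_34 is abelian; every subgroup of an abelian group is normal

Yes, normal subgroup


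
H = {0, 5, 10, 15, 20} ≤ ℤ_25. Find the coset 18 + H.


18 + H = {18 + h (mod 25) : h ∈ H}
18+0=18, 18+5=23, 18+10=3, 18+15=8, 18+20=13
18 + H = {3, 8, 13, 18, 23} = 3 + H

18 + H = {3, 8, 13, 18, 23}


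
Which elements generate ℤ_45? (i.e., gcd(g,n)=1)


g generates ℤ_n iff gcd(g,n) = 1
Prime factors of 45: 3, 5
Generators are g ∈ {1,...,44} not divisible by any of these primes.
Generators: {1, 2, 4, 7, 8, 11, 13, 14, 16, 17, 19, 22, 23, 26, 28, 29, 31, 32, 34, 37, 38, 41, 43, 44}
Number of generators = φ(45) = 24

Generators of ℤ_45 = {1, 2, 4, 7, 8, 11, 13, 14, 16, 17, 19, 22, 23, 26, 28, 29, 31, 32, 34, 37, 38, 41, 43, 44}


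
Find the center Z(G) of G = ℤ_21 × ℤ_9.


Z(G) = {g ∈ G | gx = xg for all x ∈ G}
Direct product of abelian groups is abelian, so Z(G) = G

Z(ℤ_21 × ℤ_9) = ℤ_21 × ℤ_9


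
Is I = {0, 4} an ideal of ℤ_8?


Check ideal conditions for I = {0, 4} in ℤ_8:
(1) I is an additive subgroup? Yes
(2) For r ∈ ℤ_8 and a ∈ I: r·a ∈ I? Yes

Yes, I is an ideal of ℤ_8


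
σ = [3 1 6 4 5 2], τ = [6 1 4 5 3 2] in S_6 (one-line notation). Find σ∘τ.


σ∘τ: apply τ first, then σ
1 →τ 6 →σ 2
2 →τ 1 →σ 3
3 →τ 4 →σ 4
4 →τ 5 →σ 5
5 →τ 3 →σ 6
6 →τ 2 →σ 1

σ∘τ = [2 3 4 5 6 1]


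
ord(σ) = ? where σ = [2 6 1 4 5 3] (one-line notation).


Cycle decomposition: (1 2 6 3)
Cycle lengths: 4
Order = lcm(4) = 4

ord(σ) = 4


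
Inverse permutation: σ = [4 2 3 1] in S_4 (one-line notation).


To find σ⁻¹, swap domain and range:
σ(1) = 4 → σ⁻¹(4) = 1
σ(2) = 2 → σ⁻¹(2) = 2
σ(3) = 3 → σ⁻¹(3) = 3
σ(4) = 1 → σ⁻¹(1) = 4

σ⁻¹ = [4 2 3 1]


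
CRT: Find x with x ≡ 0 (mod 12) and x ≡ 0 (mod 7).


m₁ = 12, m₂ = 7, gcd = 1, so CRT applies. M = m₁·m₂ = 84
Let M₁ = M/m₁ = 7, M₂ = M/m₂ = 12
Find y₁ ≡ M₁⁻¹ (mod m₁): 7⁻¹ ≡ 7 (mod 12)
Find y₂ ≡ M₂⁻¹ (mod m₂): 12⁻¹ ≡ 3 (mod 7)
x = a₁·M₁·y₁ + a₂·M₂·y₂ = 0·7·7 + 0·12·3 = 0
Reduce mod 84: x ≡ 0
Check: 0 mod 12 = 0 ✓, 0 mod 7 = 0 ✓

x ≡ 0 (mod 84)


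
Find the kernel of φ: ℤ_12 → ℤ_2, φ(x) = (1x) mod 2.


Kernel = preimage of identity
ker(φ) = {x ∈ ℤ_12 : 1x ≡ 0 (mod 2)}. Since 2 | 12, φ is well-defined. The kernel is the cyclic subgroup ⟨2⟩ of ℤ_12 (order 6), i.e. {0, 2, 4, 6, 8, 10}

ker(φ) = {0, 2, 4, 6, 8, 10}


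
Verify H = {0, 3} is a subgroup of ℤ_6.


Subgroup test for H = {0, 3} in (ℤ_6, +):
(1) 0 ∈ H? Yes
(2) Closure: for all a,b ∈ H, (a+b) mod 6 ∈ H? Yes
(3) Inverses: for all a ∈ H, -a mod 6 ∈ H? Yes

Yes, H is a subgroup of ℤ_6


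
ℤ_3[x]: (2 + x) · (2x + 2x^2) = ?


Expand and collect like terms; reduce coefficients mod 3:
x^0: 2·0 = 0 ≡ 0 (mod 3)
x^1: 2·2 + 1·0 = 4 ≡ 1 (mod 3)
x^2: 2·2 + 1·2 = 6 ≡ 0 (mod 3)
x^3: 1·2 = 2 ≡ 2 (mod 3)
Result: x + 2x^3

f · g = x + 2x^3


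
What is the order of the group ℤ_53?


ℤ_n has n elements.

|ℤ_53| = 53


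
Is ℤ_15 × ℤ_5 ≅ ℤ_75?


Comparing ℤ_15 × ℤ_5 and ℤ_75:
gcd(15,5) = 5 ≠ 1. Max element order in ℤ_15×ℤ_5 is lcm(15,5) = 15 < 75, so it has no element of order 75

No, ℤ_15 × ℤ_5 ≇ ℤ_75


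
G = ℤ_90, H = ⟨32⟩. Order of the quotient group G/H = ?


|⟨32⟩| = n / gcd(32, 90) = 90 / 2 = 45
H is normal (ℤ_90 is abelian).
|G/H| = |G| / |H| = 90 / 45 = 2

|G/H| = 2


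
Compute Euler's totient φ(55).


Factor n: 55 = 5 × 11
φ(n) = n · ∏(1 - 1/p) over distinct primes p | n
φ(55) = 55 · (1 - 1/5) · (1 - 1/11) = 40

φ(55) = 40


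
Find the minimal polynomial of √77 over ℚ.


√77 satisfies x² - 77 = 0, irreducible over ℚ since 77 is squarefree

Minimal polynomial: x² - 77


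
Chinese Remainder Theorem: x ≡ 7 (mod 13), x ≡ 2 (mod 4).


m₁ = 13, m₂ = 4, gcd = 1, so CRT applies. M = m₁·m₂ = 52
Let M₁ = M/m₁ = 4, M₂ = M/m₂ = 13
Find y₁ ≡ M₁⁻¹ (mod m₁): 4⁻¹ ≡ 10 (mod 13)
Find y₂ ≡ M₂⁻¹ (mod m₂): 13⁻¹ ≡ 1 (mod 4)
x = a₁·M₁·y₁ + a₂·M₂·y₂ = 7·4·10 + 2·13·1 = 306
Reduce mod 52: x ≡ 46
Check: 46 mod 13 = 7 ✓, 46 mod 4 = 2 ✓

x ≡ 46 (mod 52)


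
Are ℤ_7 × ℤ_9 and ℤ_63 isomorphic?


Comparing ℤ_7 × ℤ_9 and ℤ_63:
gcd(7,9) = 1, so ℤ_7 × ℤ_9 ≅ ℤ_63 (CRT)

Yes, ℤ_7 × ℤ_9 ≅ ℤ_63


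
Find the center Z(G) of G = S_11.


Z(G) = {g ∈ G | gx = xg for all x ∈ G}
S_n is non-abelian for n ≥ 3; Z(S_11) is trivial

Z(S_11) = {e}


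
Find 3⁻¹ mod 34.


Use the extended Euclidean algorithm to write 1 = 3·s + 34·t; then s mod 34 is the inverse.
Euclidean algorithm:
  3 = 0·34 + 3
  34 = 11·3 + 1
  3 = 3·1 + 0
gcd(3,34) = 1
Back-substitution gives: 3·(-11) + 34·(1) = 1
So 3⁻¹ ≡ -11 ≡ 23 (mod 34)
Check: 3 × 23 = 69 ≡ 1 (mod 34) ✓

3⁻¹ ≡ 23 (mod 34)


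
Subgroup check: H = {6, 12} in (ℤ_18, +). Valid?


Subgroup test for H = {6, 12} in (ℤ_18, +):
(1) 0 ∈ H? No
(2) Closure: for all a,b ∈ H, (a+b) mod 18 ∈ H? No  [counterexample: 6 + 12 = 0 ∉ H]
(3) Inverses: for all a ∈ H, -a mod 18 ∈ H? Yes

No, H is not a subgroup of ℤ_18


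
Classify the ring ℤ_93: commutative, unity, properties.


ℤ_93 is a commutative ring with unity 1; 93 = 3×31 is composite, so 3·31 ≡ 0 gives zero divisors (not an integral domain)
Commutative: Yes
Integral domain: No
Has unity: Yes

ℤ_93: Commutative=Yes, Unity=Yes


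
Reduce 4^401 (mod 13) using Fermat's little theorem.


Fermat's little theorem: if p is prime and gcd(a,p)=1, then a^(p-1) ≡ 1 (mod p)
p = 13 is prime, gcd(4,13) = 1
Reduce exponent: 401 mod 12 = 5
So 4^401 ≡ 4^5 (mod 13)
4^5 mod 13 = 10

4^401 ≡ 10 (mod 13)


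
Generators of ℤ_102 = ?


g generates ℤ_n iff gcd(g,n) = 1
Prime factors of 102: 2, 3, 17
Generators are g ∈ {1,...,101} not divisible by any of these primes.
Generators: {1, 5, 7, 11, 13, 19, 23, 25, 29, 31, 35, 37, 41, 43, 47, 49, 53, 55, 59, 61, 65, 67, 71, 73, 77, 79, 83, 89, 91, 95, 97, 101}
Number of generators = φ(102) = 32

Generators of ℤ_102 = {1, 5, 7, 11, 13, 19, 23, 25, 29, 31, 35, 37, 41, 43, 47, 49, 53, 55, 59, 61, 65, 67, 71, 73, 77, 79, 83, 89, 91, 95, 97, 101}


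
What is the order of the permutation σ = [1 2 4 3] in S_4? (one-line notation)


Cycle decomposition: (3 4)
Cycle lengths: 2
Order = lcm(2) = 2

ord(σ) = 2


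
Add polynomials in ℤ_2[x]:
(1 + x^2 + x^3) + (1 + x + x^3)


Add coefficients mod 2:
x^0: 1 + 1 = 0 (mod 2)
x^1: 0 + 1 = 1 (mod 2)
x^2: 1 + 0 = 1 (mod 2)
x^3: 1 + 1 = 0 (mod 2)
Result: x + x^2

f + g = x + x^2


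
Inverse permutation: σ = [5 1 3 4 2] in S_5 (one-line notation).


To find σ⁻¹, swap domain and range:
σ(1) = 5 → σ⁻¹(5) = 1
σ(2) = 1 → σ⁻¹(1) = 2
σ(3) = 3 → σ⁻¹(3) = 3
σ(4) = 4 → σ⁻¹(4) = 4
σ(5) = 2 → σ⁻¹(2) = 5

σ⁻¹ = [2 5 3 4 1]


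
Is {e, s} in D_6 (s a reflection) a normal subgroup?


H = {e, s} in D_6 (s a reflection)
r·s·r⁻¹ = sr⁻² ≠ s for n ≥ 3, so {e, s} is not closed under conjugation

No, not a normal subgroup


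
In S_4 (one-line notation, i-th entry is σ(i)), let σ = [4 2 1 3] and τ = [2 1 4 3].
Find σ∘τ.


σ∘τ: apply τ first, then σ
1 →τ 2 →σ 2
2 →τ 1 →σ 4
3 →τ 4 →σ 3
4 →τ 3 →σ 1

σ∘τ = [2 4 3 1]


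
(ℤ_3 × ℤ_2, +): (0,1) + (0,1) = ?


Operation: componentwise addition mod (3, 2)
(0,1) + (0,1) = ((a₁+b₁) mod 3, (a₂+b₂) mod 2) with a = (0,1), b = (0,1)

(0,1) + (0,1) = (0,0)


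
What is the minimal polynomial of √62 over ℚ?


√62 satisfies x² - 62 = 0, irreducible over ℚ since 62 is squarefree

Minimal polynomial: x² - 62


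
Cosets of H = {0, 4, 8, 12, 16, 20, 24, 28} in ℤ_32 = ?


H = {0, 4, 8, 12, 16, 20, 24, 28}, |H| = 8
Number of cosets = |G|/|H| = 32/8 = 4
0 + H = {0, 4, 8, 12, 16, 20, 24, 28}
1 + H = {1, 5, 9, 13, 17, 21, 25, 29}
2 + H = {2, 6, 10, 14, 18, 22, 26, 30}
3 + H = {3, 7, 11, 15, 19, 23, 27, 31}

Cosets: 0+H={0,4,8,12,16,20,24,28}; 1+H={1,5,9,13,17,21,25,29}; 2+H={2,6,10,14,18,22,26,30}; 3+H={3,7,11,15,19,23,27,31}


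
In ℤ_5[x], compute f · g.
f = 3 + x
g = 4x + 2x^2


Expand and collect like terms; reduce coefficients mod 5:
x^0: 3·0 = 0 ≡ 0 (mod 5)
x^1: 3·4 + 1·0 = 12 ≡ 2 (mod 5)
x^2: 3·2 + 1·4 = 10 ≡ 0 (mod 5)
x^3: 1·2 = 2 ≡ 2 (mod 5)
Result: 2x + 2x^3

f · g = 2x + 2x^3


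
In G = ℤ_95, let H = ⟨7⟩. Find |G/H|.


|⟨7⟩| = n / gcd(7, 95) = 95 / 1 = 95
H is normal (ℤ_95 is abelian).
|G/H| = |G| / |H| = 95 / 95 = 1

|G/H| = 1


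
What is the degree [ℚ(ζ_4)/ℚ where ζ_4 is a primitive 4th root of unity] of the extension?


[ℚ(ζ_n):ℚ] = deg Φ_n(x) = φ(n). Here φ(4) = 2

[ℚ(ζ_4)/ℚ where ζ_4 is a primitive 4th root of unity] = 2


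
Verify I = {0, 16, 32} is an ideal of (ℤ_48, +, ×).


Check ideal conditions for I = {0, 16, 32} in ℤ_48:
(1) I is an additive subgroup? Yes
(2) For r ∈ ℤ_48 and a ∈ I: r·a ∈ I? Yes

Yes, I is an ideal of ℤ_48


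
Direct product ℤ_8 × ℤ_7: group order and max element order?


|ℤ_8 × ℤ_7| = 8 × 7 = 56
Max element order = lcm(8,7) = 56
Cyclic? Yes (gcd=1)

|ℤ_8×ℤ_7| = 56, max element order = 56


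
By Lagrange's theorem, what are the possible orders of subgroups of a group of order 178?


Lagrange's theorem: |H| divides |G|
|G| = 178
Divisors of 178: 1, 2, 89, 178

Possible subgroup orders: {1, 2, 89, 178}


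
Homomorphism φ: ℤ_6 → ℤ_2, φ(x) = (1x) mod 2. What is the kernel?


Kernel = preimage of identity
ker(φ) = {x ∈ ℤ_6 : 1x ≡ 0 (mod 2)}. Since 2 | 6, φ is well-defined. The kernel is the cyclic subgroup ⟨2⟩ of ℤ_6 (order 3), i.e. {0, 2, 4}

ker(φ) = {0, 2, 4}


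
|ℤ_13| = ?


ℤ_n has n elements.

|ℤ_13| = 13


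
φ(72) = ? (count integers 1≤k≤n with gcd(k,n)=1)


Factor n: 72 = 2^3 × 3^2
φ(n) = n · ∏(1 - 1/p) over distinct primes p | n
φ(72) = 72 · (1 - 1/2) · (1 - 1/3) = 24

φ(72) = 24


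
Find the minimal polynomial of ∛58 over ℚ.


∛58 satisfies x³ - 58 = 0, irreducible over ℚ (no rational root; 58 is not a perfect cube)

Minimal polynomial: x³ - 58


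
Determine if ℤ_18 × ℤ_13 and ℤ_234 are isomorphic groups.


Comparing ℤ_18 × ℤ_13 and ℤ_234:
gcd(18,13) = 1, so ℤ_18 × ℤ_13 ≅ ℤ_234 (CRT)

Yes, ℤ_18 × ℤ_13 ≅ ℤ_234


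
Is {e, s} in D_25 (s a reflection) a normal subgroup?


H = {e, s} in D_25 (s a reflection)
r·s·r⁻¹ = sr⁻² ≠ s for n ≥ 3, so {e, s} is not closed under conjugation

No, not a normal subgroup


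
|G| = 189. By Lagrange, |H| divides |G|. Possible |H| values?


Lagrange's theorem: |H| divides |G|
|G| = 189
Divisors of 189: 1, 3, 7, 9, 21, 27, 63, 189

Possible subgroup orders: {1, 3, 7, 9, 21, 27, 63, 189}


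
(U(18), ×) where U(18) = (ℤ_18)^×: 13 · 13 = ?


Operation: multiplication mod 18
13 · 13 = (a × b) mod 18 with a = 13, b = 13

13 · 13 = 7


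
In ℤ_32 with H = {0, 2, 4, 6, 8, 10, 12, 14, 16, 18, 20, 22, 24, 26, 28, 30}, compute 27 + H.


27 + H = {27 + h (mod 32) : h ∈ H}
27+0=27, 27+2=29, 27+4=31, 27+6=1, 27+8=3, 27+10=5, 27+12=7, 27+14=9, 27+16=11, 27+18=13, 27+20=15, 27+22=17, 27+24=19, 27+26=21, 27+28=23, 27+30=25
27 + H = {1, 3, 5, 7, 9, 11, 13, 15, 17, 19, 21, 23, 25, 27, 29, 31} = 1 + H

27 + H = {1, 3, 5, 7, 9, 11, 13, 15, 17, 19, 21, 23, 25, 27, 29, 31}


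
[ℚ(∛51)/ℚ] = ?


∛51 has minimal polynomial x³ - 51 (irreducible over ℚ since 51 is not a perfect cube)

[ℚ(∛51)/ℚ] = 3


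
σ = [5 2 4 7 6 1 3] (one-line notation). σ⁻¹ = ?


To find σ⁻¹, swap domain and range:
σ(1) = 5 → σ⁻¹(5) = 1
σ(2) = 2 → σ⁻¹(2) = 2
σ(3) = 4 → σ⁻¹(4) = 3
σ(4) = 7 → σ⁻¹(7) = 4
σ(5) = 6 → σ⁻¹(6) = 5
σ(6) = 1 → σ⁻¹(1) = 6
σ(7) = 3 → σ⁻¹(3) = 7

σ⁻¹ = [6 2 7 3 1 5 4]


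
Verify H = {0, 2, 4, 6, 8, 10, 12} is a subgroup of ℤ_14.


Subgroup test for H = {0, 2, 4, 6, 8, 10, 12} in (ℤ_14, +):
(1) 0 ∈ H? Yes
(2) Closure: for all a,b ∈ H, (a+b) mod 14 ∈ H? Yes
(3) Inverses: for all a ∈ H, -a mod 14 ∈ H? Yes

Yes, H is a subgroup of ℤ_14
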